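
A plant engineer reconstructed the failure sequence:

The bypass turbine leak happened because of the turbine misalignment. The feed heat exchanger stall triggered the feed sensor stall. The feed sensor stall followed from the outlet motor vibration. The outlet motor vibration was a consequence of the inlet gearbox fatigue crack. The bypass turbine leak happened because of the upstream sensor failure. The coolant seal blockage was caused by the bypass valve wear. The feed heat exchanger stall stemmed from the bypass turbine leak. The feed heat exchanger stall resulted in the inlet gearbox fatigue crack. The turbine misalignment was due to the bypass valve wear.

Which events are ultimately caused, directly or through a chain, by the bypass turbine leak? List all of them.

Direct effects: the feed heat exchanger stall.
2 steps out: the inlet gearbox fatigue crack, the feed sensor stall.
3 steps out: the outlet motor vibration.
Not reachable from it: the bypass valve wear, the turbine misalignment, the coolant seal blockage, the upstream sensor failure.

the feed heat exchanger stall, the feed sensor stall, the inlet gearbox fatigue crack, the outlet motor vibration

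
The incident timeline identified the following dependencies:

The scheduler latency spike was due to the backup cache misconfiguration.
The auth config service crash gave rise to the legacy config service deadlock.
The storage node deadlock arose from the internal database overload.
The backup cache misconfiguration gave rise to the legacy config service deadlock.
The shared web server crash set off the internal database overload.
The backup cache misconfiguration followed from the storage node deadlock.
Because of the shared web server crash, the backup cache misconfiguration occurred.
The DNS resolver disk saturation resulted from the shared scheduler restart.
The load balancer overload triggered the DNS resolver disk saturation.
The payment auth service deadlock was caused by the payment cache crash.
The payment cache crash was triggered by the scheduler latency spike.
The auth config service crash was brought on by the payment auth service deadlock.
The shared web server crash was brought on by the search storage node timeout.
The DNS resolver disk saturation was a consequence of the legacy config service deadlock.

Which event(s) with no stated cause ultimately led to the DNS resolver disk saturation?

Tracing upstream from the DNS resolver disk saturation: the DNS resolver disk saturation ← the legacy config service deadlock ← the backup cache misconfiguration ← the shared web server crash ← the search storage node timeout.
A separate upstream branch: the DNS resolver disk saturation ← the load balancer overload.
A separate upstream branch: the DNS resolver disk saturation ← the shared scheduler restart.
Each of those chain origins has no stated cause.

the load balancer overload, the search storage node timeout, the shared scheduler restart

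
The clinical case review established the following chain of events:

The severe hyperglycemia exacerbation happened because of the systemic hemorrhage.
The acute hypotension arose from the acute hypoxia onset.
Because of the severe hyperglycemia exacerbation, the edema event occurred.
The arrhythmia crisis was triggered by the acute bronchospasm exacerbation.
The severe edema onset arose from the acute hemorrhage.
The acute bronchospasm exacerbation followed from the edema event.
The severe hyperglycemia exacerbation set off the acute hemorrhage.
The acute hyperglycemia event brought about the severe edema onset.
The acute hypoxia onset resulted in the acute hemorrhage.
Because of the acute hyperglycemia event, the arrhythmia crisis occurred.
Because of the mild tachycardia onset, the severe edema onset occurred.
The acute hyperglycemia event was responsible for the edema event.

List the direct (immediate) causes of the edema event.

the acute hyperglycemia event, the severe hyperglycemia exacerbation

Upstream contributors include the systemic hemorrhage, but only the acute hyperglycemia event, the severe hyperglycemia exacerbation feed directly into the edema event.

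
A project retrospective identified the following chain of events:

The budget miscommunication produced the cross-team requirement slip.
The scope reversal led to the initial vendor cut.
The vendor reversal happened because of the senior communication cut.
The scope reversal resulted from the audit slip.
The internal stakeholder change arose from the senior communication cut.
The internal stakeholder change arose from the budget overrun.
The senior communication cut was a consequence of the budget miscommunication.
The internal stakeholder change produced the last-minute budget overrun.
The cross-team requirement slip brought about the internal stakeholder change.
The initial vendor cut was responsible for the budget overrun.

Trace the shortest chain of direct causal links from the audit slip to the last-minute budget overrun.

the audit slip → the scope reversal → the initial vendor cut → the budget overrun → the internal stakeholder change → the last-minute budget overrun

the audit slip → the scope reversal
the scope reversal → the initial vendor cut
the initial vendor cut → the budget overrun
the budget overrun → the internal stakeholder change
the internal stakeholder change → the last-minute budget overrun
Length: 5 steps.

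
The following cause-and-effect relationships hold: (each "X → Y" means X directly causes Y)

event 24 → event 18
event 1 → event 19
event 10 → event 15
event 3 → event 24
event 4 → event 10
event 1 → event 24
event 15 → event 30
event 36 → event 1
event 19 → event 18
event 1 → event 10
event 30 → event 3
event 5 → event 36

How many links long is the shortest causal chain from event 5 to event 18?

4

Shortest chain: event 5 → event 36 → event 1 → event 24 → event 18.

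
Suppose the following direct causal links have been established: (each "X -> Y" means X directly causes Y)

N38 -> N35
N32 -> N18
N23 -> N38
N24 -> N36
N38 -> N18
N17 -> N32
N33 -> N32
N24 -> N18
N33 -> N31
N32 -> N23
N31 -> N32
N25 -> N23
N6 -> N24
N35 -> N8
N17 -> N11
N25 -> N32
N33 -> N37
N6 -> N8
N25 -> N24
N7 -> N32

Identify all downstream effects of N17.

Direct effects: N11, N32.
2 steps out: N23, N18.
3 steps out: N38.
4 steps out: N35.
5 steps out: N8.
Not reachable from it: N7, N33, N37, N31, N25, N6, N24, N36.

N11, N18, N23, N32, N35, N38, N8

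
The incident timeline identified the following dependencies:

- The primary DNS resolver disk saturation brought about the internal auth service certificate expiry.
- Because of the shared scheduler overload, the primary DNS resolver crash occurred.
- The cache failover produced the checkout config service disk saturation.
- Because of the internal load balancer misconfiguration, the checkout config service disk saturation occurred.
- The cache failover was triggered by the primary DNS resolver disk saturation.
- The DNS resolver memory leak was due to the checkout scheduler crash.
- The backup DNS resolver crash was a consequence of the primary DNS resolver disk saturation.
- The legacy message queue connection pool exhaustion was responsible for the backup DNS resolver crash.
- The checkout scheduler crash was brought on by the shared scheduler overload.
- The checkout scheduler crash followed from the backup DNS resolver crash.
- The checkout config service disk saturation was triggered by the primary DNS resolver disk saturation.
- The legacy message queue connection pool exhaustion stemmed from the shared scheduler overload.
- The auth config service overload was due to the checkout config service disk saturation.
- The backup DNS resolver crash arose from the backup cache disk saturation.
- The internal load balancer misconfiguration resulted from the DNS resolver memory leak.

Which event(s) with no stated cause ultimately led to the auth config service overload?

the backup cache disk saturation, the primary DNS resolver disk saturation, the shared scheduler overload

Tracing upstream from the auth config service overload: the auth config service overload ← the checkout config service disk saturation ← the internal load balancer misconfiguration ← the DNS resolver memory leak ← the checkout scheduler crash ← the shared scheduler overload.
A separate upstream branch: the auth config service overload ← the checkout config service disk saturation ← the primary DNS resolver disk saturation.
A separate upstream branch: the auth config service overload ← the checkout config service disk saturation ← the internal load balancer misconfiguration ← the DNS resolver memory leak ← the checkout scheduler crash ← the backup DNS resolver crash ← the backup cache disk saturation.
Each of those chain origins has no stated cause.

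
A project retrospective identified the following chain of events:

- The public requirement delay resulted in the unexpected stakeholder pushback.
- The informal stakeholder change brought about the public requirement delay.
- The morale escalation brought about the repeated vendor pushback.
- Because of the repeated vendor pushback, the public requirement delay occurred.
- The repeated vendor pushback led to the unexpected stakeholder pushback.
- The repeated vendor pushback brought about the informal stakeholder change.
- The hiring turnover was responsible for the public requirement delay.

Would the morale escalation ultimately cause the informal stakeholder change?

Yes

There is a causal chain: the morale escalation → the repeated vendor pushback → the informal stakeholder change.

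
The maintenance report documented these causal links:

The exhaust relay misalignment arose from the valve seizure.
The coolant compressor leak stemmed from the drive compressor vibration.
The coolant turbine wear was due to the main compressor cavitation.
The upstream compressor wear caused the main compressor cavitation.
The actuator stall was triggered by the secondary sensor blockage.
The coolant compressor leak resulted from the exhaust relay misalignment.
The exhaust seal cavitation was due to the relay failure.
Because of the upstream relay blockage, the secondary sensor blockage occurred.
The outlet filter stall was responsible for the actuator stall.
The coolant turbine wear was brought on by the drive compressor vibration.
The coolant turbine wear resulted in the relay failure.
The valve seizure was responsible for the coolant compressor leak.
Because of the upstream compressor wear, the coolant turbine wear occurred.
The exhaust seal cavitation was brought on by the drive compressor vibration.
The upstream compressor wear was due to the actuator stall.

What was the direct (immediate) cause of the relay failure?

Upstream contributors include the outlet filter stall, the upstream relay blockage, the secondary sensor blockage, the actuator stall, the drive compressor vibration, the upstream compressor wear, the main compressor cavitation, but only the coolant turbine wear feeds directly into the relay failure.

the coolant turbine wear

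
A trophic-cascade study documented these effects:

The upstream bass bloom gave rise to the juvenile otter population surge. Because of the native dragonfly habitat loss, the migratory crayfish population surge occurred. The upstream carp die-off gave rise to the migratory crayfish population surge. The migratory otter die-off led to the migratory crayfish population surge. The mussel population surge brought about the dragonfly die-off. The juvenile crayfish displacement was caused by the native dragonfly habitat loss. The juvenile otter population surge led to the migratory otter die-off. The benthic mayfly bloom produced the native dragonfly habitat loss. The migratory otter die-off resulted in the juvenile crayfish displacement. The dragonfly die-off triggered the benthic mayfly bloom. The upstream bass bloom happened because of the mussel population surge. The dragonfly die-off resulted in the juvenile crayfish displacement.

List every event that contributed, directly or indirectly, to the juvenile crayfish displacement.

the benthic mayfly bloom, the dragonfly die-off, the juvenile otter population surge, the migratory otter die-off, the mussel population surge, the native dragonfly habitat loss, the upstream bass bloom

Immediate causes of the juvenile crayfish displacement: the dragonfly die-off, the native dragonfly habitat loss, the migratory otter die-off.
Further upstream: the mussel population surge, the upstream bass bloom, the juvenile otter population surge, the benthic mayfly bloom.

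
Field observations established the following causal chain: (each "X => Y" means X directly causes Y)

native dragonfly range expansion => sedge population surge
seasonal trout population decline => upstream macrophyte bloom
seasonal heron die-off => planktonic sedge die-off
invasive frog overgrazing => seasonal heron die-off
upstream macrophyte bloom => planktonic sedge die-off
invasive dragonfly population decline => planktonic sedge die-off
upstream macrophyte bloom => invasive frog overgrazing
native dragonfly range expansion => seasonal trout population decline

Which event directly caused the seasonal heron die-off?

the invasive frog overgrazing

Upstream contributors include the native dragonfly range expansion, the seasonal trout population decline, the upstream macrophyte bloom, but only the invasive frog overgrazing feeds directly into the seasonal heron die-off.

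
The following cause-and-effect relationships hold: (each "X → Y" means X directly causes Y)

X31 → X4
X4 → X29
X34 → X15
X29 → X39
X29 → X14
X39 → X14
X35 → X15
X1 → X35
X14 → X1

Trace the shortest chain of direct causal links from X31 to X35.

X31 → X4 → X29 → X14 → X1 → X35

X31 → X4
X4 → X29
X29 → X14
X14 → X1
X1 → X35
Length: 5 steps.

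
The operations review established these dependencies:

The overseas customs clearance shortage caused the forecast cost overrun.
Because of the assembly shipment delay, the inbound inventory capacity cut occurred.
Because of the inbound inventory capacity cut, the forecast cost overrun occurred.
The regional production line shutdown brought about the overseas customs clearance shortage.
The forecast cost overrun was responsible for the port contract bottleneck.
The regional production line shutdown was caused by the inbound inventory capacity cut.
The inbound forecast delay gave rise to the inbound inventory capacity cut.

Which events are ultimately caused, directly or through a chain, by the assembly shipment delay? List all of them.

the forecast cost overrun, the inbound inventory capacity cut, the overseas customs clearance shortage, the port contract bottleneck, the regional production line shutdown

Direct effects: the inbound inventory capacity cut.
2 steps out: the regional production line shutdown, the forecast cost overrun.
3 steps out: the overseas customs clearance shortage, the port contract bottleneck.
Not reachable from it: the inbound forecast delay.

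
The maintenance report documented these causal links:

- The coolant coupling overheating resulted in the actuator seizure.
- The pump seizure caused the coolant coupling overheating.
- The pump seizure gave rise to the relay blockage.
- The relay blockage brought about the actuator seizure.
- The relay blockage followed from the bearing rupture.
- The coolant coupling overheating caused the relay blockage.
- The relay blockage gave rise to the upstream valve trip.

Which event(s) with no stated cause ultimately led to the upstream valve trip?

the bearing rupture, the pump seizure

Tracing upstream from the upstream valve trip: the upstream valve trip ← the relay blockage ← the pump seizure.
A separate upstream branch: the upstream valve trip ← the relay blockage ← the bearing rupture.
Each of those chain origins has no stated cause.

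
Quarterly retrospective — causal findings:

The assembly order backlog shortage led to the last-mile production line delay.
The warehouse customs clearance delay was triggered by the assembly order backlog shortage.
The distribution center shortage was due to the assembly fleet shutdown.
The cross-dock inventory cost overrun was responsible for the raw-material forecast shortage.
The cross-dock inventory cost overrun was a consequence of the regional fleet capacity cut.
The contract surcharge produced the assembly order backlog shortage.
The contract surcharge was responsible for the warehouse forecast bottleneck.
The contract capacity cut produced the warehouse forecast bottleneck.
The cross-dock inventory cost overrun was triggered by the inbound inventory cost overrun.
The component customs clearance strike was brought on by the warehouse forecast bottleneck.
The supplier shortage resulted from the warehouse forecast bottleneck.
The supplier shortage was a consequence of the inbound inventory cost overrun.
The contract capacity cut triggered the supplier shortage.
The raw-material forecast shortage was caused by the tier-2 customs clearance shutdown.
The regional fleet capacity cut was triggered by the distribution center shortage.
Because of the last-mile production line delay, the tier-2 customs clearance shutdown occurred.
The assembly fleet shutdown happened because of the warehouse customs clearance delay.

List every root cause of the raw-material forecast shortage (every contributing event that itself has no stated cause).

the contract surcharge, the inbound inventory cost overrun

Tracing upstream from the raw-material forecast shortage: the raw-material forecast shortage ← the cross-dock inventory cost overrun ← the inbound inventory cost overrun.
A separate upstream branch: the raw-material forecast shortage ← the tier-2 customs clearance shutdown ← the last-mile production line delay ← the assembly order backlog shortage ← the contract surcharge.
Each of those chain origins has no stated cause.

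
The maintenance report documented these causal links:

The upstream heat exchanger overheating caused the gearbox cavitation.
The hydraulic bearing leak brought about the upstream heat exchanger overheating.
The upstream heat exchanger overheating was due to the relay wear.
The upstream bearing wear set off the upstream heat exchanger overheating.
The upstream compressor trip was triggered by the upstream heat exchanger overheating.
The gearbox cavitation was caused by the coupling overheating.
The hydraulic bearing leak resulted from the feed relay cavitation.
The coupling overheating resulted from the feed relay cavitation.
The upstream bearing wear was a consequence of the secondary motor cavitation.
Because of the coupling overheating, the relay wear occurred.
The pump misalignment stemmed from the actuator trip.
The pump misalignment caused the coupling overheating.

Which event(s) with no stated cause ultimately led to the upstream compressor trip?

the actuator trip, the feed relay cavitation, the secondary motor cavitation

Tracing upstream from the upstream compressor trip: the upstream compressor trip ← the upstream heat exchanger overheating ← the upstream bearing wear ← the secondary motor cavitation.
A separate upstream branch: the upstream compressor trip ← the upstream heat exchanger overheating ← the relay wear ← the coupling overheating ← the pump misalignment ← the actuator trip.
A separate upstream branch: the upstream compressor trip ← the upstream heat exchanger overheating ← the hydraulic bearing leak ← the feed relay cavitation.
Each of those chain origins has no stated cause.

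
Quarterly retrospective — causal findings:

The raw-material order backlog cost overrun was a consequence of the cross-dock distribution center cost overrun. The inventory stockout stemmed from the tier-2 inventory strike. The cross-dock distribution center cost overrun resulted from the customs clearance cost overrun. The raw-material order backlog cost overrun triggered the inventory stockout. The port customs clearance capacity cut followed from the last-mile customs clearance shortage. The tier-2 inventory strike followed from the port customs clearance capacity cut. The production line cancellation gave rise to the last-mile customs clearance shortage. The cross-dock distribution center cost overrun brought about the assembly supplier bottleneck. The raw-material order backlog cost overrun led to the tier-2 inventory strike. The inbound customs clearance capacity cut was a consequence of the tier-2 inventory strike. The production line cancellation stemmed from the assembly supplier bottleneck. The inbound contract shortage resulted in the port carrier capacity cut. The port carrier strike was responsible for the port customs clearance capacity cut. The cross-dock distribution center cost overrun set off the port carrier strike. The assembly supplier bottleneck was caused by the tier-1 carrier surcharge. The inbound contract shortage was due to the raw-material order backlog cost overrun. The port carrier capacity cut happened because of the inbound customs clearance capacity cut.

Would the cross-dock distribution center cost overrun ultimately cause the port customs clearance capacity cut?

Yes

There is a causal chain: the cross-dock distribution center cost overrun → the port carrier strike → the port customs clearance capacity cut.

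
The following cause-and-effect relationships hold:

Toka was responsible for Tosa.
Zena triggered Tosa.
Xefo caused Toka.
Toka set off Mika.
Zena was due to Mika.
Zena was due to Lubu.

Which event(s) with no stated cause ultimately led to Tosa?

Lubu, Xefo

Tracing upstream from Tosa: Tosa ← Toka ← Xefo.
A separate upstream branch: Tosa ← Zena ← Lubu.
Each of those chain origins has no stated cause.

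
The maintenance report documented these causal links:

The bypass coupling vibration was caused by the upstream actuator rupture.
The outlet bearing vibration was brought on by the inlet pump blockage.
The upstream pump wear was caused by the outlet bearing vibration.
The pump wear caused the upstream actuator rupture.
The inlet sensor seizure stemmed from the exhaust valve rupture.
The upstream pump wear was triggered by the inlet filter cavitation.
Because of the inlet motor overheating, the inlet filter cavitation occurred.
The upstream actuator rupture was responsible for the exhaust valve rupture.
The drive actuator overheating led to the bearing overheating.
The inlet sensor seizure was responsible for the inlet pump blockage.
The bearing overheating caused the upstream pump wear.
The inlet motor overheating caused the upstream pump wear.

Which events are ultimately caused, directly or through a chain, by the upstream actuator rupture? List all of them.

the bypass coupling vibration, the exhaust valve rupture, the inlet pump blockage, the inlet sensor seizure, the outlet bearing vibration, the upstream pump wear

Direct effects: the exhaust valve rupture, the bypass coupling vibration.
2 steps out: the inlet sensor seizure.
3 steps out: the inlet pump blockage.
4 steps out: the outlet bearing vibration.
5 steps out: the upstream pump wear.
Not reachable from it: the pump wear, the inlet motor overheating, the drive actuator overheating, the inlet filter cavitation, the bearing overheating.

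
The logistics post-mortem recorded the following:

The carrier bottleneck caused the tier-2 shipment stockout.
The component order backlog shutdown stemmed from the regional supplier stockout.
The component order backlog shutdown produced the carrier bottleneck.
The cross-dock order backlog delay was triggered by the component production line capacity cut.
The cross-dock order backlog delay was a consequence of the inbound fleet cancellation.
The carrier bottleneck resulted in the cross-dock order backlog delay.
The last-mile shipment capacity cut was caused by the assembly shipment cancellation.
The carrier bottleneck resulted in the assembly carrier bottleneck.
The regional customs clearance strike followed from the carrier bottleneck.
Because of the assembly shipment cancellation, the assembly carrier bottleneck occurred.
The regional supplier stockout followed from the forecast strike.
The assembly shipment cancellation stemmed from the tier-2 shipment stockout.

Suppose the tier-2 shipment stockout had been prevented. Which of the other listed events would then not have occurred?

Downstream of the tier-2 shipment stockout: the assembly shipment cancellation, the assembly carrier bottleneck, the last-mile shipment capacity cut.
Of those, still caused via another path: the assembly carrier bottleneck.
The remainder have no surviving cause.

the assembly shipment cancellation, the last-mile shipment capacity cut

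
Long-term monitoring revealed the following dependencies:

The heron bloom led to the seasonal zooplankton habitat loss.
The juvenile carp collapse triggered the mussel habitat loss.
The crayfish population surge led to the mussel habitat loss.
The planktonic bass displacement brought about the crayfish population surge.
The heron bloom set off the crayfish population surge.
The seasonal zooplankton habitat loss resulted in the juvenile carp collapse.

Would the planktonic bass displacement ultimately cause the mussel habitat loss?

There is a causal chain: the planktonic bass displacement → the crayfish population surge → the mussel habitat loss.

Yes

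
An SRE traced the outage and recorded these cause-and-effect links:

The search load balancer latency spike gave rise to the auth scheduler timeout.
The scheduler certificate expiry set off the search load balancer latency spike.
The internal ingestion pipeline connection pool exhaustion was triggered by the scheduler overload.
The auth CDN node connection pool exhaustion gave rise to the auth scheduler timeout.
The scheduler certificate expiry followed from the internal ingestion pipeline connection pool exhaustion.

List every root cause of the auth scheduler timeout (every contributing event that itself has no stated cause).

the auth CDN node connection pool exhaustion, the scheduler overload

Tracing upstream from the auth scheduler timeout: the auth scheduler timeout ← the auth CDN node connection pool exhaustion.
A separate upstream branch: the auth scheduler timeout ← the search load balancer latency spike ← the scheduler certificate expiry ← the internal ingestion pipeline connection pool exhaustion ← the scheduler overload.
Each of those chain origins has no stated cause.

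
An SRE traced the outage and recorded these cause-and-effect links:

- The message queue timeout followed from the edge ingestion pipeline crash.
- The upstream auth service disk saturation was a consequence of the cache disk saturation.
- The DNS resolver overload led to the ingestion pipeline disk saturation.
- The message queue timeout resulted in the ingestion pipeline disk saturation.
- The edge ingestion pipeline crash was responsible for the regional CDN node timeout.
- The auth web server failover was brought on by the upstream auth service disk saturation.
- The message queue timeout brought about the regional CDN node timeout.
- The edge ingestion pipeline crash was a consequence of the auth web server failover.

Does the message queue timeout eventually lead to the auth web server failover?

The message queue timeout leads to the regional CDN node timeout, the ingestion pipeline disk saturation; the auth web server failover is not among them.

No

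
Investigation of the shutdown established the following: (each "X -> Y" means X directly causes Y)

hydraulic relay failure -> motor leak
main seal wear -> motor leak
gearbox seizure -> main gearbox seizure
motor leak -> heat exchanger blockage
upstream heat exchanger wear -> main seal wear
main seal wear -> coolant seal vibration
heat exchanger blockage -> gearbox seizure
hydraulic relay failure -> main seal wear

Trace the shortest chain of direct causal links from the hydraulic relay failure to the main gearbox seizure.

the hydraulic relay failure → the motor leak
the motor leak → the heat exchanger blockage
the heat exchanger blockage → the gearbox seizure
the gearbox seizure → the main gearbox seizure
Length: 4 steps.

the hydraulic relay failure → the motor leak → the heat exchanger blockage → the gearbox seizure → the main gearbox seizure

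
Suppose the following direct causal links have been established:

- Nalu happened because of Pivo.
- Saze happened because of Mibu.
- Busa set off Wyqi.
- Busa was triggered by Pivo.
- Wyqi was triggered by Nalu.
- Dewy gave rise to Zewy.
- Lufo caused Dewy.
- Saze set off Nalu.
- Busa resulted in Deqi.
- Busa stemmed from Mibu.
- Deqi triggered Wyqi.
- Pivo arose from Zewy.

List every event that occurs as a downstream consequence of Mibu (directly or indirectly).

Busa, Deqi, Nalu, Saze, Wyqi

Direct effects: Saze, Busa.
2 steps out: Nalu, Deqi, Wyqi.
Not reachable from it: Lufo, Dewy, Zewy, Pivo.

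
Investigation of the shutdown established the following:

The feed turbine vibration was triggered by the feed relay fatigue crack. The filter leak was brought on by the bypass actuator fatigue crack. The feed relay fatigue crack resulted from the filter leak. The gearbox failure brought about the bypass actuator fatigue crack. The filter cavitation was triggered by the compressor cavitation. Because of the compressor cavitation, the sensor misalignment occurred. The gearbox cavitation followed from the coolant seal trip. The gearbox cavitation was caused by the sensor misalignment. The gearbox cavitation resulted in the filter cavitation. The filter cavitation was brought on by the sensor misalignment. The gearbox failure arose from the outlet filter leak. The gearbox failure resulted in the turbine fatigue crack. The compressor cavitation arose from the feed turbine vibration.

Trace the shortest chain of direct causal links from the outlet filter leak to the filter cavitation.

the outlet filter leak → the gearbox failure → the bypass actuator fatigue crack → the filter leak → the feed relay fatigue crack → the feed turbine vibration → the compressor cavitation → the filter cavitation

the outlet filter leak → the gearbox failure
the gearbox failure → the bypass actuator fatigue crack
the bypass actuator fatigue crack → the filter leak
the filter leak → the feed relay fatigue crack
the feed relay fatigue crack → the feed turbine vibration
the feed turbine vibration → the compressor cavitation
the compressor cavitation → the filter cavitation
Length: 7 steps.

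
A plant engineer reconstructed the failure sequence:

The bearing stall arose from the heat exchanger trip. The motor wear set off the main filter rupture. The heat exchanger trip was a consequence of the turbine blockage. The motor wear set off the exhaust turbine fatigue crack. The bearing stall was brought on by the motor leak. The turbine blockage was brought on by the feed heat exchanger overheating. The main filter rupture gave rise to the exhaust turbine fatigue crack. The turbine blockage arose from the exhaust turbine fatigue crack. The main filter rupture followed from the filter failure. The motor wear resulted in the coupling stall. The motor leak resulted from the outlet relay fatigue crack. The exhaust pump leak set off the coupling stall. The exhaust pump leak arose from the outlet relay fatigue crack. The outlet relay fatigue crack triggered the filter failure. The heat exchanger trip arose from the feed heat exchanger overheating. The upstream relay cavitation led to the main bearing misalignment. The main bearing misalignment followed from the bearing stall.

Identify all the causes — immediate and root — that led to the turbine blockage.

Immediate causes of the turbine blockage: the feed heat exchanger overheating, the exhaust turbine fatigue crack.
Further upstream: the outlet relay fatigue crack, the filter failure, the motor wear, the main filter rupture.

the exhaust turbine fatigue crack, the feed heat exchanger overheating, the filter failure, the main filter rupture, the motor wear, the outlet relay fatigue crack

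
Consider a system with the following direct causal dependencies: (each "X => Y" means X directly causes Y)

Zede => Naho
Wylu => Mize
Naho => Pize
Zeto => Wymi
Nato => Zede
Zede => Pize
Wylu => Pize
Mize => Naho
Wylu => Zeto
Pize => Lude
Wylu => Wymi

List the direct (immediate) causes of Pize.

Naho, Wylu, Zede

Upstream contributors include Nato, Mize, but only Naho, Wylu, Zede feed directly into Pize.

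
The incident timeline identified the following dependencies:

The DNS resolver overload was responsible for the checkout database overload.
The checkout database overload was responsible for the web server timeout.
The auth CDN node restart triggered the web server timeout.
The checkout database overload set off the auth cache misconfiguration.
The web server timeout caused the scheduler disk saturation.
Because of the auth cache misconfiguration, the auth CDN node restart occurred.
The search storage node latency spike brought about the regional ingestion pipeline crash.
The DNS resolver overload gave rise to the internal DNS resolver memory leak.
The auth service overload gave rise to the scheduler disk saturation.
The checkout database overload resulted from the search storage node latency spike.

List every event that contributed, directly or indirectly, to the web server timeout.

Immediate causes of the web server timeout: the checkout database overload, the auth CDN node restart.
Further upstream: the search storage node latency spike, the DNS resolver overload, the auth cache misconfiguration.

the DNS resolver overload, the auth CDN node restart, the auth cache misconfiguration, the checkout database overload, the search storage node latency spike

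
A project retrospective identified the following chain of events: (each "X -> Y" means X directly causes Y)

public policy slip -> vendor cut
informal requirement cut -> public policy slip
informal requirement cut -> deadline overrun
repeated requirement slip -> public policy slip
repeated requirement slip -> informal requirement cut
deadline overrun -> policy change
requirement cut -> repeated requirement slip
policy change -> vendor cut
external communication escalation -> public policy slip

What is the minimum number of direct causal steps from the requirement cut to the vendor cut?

Shortest chain: the requirement cut → the repeated requirement slip → the public policy slip → the vendor cut.

3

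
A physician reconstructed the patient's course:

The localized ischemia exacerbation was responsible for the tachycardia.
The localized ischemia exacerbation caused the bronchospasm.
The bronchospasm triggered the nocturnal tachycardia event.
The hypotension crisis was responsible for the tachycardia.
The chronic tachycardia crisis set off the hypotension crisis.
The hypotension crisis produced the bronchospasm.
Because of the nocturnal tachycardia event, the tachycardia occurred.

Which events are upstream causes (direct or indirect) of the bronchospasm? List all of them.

the chronic tachycardia crisis, the hypotension crisis, the localized ischemia exacerbation

Immediate causes of the bronchospasm: the hypotension crisis, the localized ischemia exacerbation.
Further upstream: the chronic tachycardia crisis.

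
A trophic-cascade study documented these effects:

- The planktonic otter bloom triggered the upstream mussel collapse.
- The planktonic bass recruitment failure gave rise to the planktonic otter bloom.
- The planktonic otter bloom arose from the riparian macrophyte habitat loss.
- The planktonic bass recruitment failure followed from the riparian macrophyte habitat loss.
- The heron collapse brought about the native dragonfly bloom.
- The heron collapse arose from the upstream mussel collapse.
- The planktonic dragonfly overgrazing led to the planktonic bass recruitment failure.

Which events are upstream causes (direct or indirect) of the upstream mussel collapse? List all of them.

the planktonic bass recruitment failure, the planktonic dragonfly overgrazing, the planktonic otter bloom, the riparian macrophyte habitat loss

Immediate cause of the upstream mussel collapse: the planktonic otter bloom.
Further upstream: the riparian macrophyte habitat loss, the planktonic dragonfly overgrazing, the planktonic bass recruitment failure.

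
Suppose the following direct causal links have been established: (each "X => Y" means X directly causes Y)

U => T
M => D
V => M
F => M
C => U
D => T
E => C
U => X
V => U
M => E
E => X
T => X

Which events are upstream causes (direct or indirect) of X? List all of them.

C, D, E, F, M, T, U, V

Immediate causes of X: E, U, T.
Further upstream: V, M, D, C, F.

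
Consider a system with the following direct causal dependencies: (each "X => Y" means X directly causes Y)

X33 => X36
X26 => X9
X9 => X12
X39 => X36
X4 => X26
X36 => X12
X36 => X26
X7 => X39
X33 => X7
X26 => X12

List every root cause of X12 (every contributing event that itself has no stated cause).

X33, X4

Tracing upstream from X12: X12 ← X36 ← X33.
A separate upstream branch: X12 ← X26 ← X4.
Each of those chain origins has no stated cause.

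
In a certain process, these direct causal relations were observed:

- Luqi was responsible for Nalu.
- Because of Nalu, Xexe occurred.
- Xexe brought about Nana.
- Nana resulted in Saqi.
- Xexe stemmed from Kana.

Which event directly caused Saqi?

Nana

Upstream contributors include Luqi, Nalu, Xexe, Kana, but only Nana feeds directly into Saqi.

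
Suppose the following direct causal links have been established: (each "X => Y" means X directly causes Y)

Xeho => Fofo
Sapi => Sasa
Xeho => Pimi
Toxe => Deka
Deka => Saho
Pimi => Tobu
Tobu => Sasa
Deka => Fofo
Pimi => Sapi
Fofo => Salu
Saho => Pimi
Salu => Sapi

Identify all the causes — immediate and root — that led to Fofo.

Immediate causes of Fofo: Deka, Xeho.
Further upstream: Toxe.

Deka, Toxe, Xeho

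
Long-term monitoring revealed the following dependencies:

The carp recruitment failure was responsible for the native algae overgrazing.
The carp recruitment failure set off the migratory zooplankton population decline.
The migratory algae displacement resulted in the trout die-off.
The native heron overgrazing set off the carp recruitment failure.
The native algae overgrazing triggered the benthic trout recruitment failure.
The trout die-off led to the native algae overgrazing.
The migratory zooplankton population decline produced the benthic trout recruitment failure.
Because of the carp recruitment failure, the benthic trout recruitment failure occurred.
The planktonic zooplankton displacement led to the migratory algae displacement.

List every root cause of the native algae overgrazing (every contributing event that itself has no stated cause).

Tracing upstream from the native algae overgrazing: the native algae overgrazing ← the trout die-off ← the migratory algae displacement ← the planktonic zooplankton displacement.
A separate upstream branch: the native algae overgrazing ← the carp recruitment failure ← the native heron overgrazing.
Each of those chain origins has no stated cause.

the native heron overgrazing, the planktonic zooplankton displacement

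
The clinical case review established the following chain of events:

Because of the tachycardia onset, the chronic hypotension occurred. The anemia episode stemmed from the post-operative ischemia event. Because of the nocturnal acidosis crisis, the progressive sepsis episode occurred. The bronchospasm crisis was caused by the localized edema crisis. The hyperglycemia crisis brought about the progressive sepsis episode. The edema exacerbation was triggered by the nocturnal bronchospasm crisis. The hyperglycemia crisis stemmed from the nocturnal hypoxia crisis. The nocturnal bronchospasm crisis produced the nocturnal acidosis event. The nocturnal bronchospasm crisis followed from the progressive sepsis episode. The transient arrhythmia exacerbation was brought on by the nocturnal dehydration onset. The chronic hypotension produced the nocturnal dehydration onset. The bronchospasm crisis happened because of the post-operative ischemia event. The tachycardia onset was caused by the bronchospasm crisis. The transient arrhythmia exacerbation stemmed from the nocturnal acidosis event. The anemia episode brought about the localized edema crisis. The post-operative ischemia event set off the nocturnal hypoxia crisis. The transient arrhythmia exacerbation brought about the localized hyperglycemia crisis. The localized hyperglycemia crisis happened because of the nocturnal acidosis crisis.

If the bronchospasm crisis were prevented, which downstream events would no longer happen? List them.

Downstream of the bronchospasm crisis: the tachycardia onset, the chronic hypotension, the nocturnal dehydration onset, the transient arrhythmia exacerbation, the localized hyperglycemia crisis.
Of those, still caused via another path: the transient arrhythmia exacerbation, the localized hyperglycemia crisis.
The remainder have no surviving cause.

the chronic hypotension, the nocturnal dehydration onset, the tachycardia onset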